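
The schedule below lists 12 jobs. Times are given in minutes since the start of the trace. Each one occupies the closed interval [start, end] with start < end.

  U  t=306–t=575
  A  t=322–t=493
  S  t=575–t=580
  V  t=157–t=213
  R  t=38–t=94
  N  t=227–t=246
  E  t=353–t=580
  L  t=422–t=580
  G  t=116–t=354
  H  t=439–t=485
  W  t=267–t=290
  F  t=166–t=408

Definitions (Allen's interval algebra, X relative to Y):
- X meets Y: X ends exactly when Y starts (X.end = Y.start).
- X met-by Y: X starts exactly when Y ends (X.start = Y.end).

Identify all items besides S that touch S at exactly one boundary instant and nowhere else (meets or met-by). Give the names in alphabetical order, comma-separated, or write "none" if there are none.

U

Target S = [t=575, t=580].
A [t=322, t=493] → before → no.
E [t=353, t=580] → finished-by → no.
F [t=166, t=408] → before → no.
G [t=116, t=354] → before → no.
H [t=439, t=485] → before → no.
L [t=422, t=580] → finished-by → no.
N [t=227, t=246] → before → no.
R [t=38, t=94] → before → no.
U [t=306, t=575] → meets → yes.
V [t=157, t=213] → before → no.
W [t=267, t=290] → before → no.
Result: U.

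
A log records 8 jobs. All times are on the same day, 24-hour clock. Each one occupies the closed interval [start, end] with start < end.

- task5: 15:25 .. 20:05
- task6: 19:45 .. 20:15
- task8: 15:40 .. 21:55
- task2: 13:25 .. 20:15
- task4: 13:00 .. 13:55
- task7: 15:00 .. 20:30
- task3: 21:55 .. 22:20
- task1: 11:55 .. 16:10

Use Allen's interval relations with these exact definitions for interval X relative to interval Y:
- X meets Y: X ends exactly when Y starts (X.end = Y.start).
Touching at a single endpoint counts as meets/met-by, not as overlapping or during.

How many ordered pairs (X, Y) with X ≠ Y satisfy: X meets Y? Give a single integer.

Checking all 56 ordered pairs for relation 'meets'; matching pairs in alphabetical order:
(task8, task3): task8 meets task3 ✓
Count: 1.

1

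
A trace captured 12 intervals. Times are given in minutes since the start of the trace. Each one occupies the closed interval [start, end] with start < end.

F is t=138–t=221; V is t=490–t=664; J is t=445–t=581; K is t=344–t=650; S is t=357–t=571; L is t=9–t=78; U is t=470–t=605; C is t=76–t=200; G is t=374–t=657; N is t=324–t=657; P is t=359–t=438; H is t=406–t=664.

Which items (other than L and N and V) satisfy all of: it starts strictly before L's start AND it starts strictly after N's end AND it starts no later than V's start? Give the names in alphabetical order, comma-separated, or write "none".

Conditions: its start is strictly before L's start (X.start < t=9) AND its start is strictly after N's end (X.start > t=657) AND its start is no later than V's start (X.start <= t=490).
C: start t=76 < t=9? ✗; start t=76 > t=657? ✗; start t=76 <= t=490? ✓ → no.
F: start t=138 < t=9? ✗; start t=138 > t=657? ✗; start t=138 <= t=490? ✓ → no.
G: start t=374 < t=9? ✗; start t=374 > t=657? ✗; start t=374 <= t=490? ✓ → no.
H: start t=406 < t=9? ✗; start t=406 > t=657? ✗; start t=406 <= t=490? ✓ → no.
J: start t=445 < t=9? ✗; start t=445 > t=657? ✗; start t=445 <= t=490? ✓ → no.
K: start t=344 < t=9? ✗; start t=344 > t=657? ✗; start t=344 <= t=490? ✓ → no.
P: start t=359 < t=9? ✗; start t=359 > t=657? ✗; start t=359 <= t=490? ✓ → no.
S: start t=357 < t=9? ✗; start t=357 > t=657? ✗; start t=357 <= t=490? ✓ → no.
U: start t=470 < t=9? ✗; start t=470 > t=657? ✗; start t=470 <= t=490? ✓ → no.
Result: none.

none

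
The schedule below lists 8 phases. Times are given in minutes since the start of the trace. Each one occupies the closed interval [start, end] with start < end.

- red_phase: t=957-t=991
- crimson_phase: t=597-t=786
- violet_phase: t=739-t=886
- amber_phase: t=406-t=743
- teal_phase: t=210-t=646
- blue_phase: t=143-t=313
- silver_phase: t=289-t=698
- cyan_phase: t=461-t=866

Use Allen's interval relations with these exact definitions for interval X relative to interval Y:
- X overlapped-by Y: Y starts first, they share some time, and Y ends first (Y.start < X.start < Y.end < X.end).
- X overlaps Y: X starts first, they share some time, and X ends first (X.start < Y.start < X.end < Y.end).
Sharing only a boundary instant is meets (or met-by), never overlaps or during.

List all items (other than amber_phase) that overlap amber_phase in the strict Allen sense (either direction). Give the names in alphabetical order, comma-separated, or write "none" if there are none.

crimson_phase, cyan_phase, silver_phase, teal_phase, violet_phase

Target amber_phase = [t=406, t=743].
blue_phase [t=143, t=313] → before → no.
crimson_phase [t=597, t=786] → overlapped-by → yes.
cyan_phase [t=461, t=866] → overlapped-by → yes.
red_phase [t=957, t=991] → after → no.
silver_phase [t=289, t=698] → overlaps → yes.
teal_phase [t=210, t=646] → overlaps → yes.
violet_phase [t=739, t=886] → overlapped-by → yes.
Result: crimson_phase, cyan_phase, silver_phase, teal_phase, violet_phase.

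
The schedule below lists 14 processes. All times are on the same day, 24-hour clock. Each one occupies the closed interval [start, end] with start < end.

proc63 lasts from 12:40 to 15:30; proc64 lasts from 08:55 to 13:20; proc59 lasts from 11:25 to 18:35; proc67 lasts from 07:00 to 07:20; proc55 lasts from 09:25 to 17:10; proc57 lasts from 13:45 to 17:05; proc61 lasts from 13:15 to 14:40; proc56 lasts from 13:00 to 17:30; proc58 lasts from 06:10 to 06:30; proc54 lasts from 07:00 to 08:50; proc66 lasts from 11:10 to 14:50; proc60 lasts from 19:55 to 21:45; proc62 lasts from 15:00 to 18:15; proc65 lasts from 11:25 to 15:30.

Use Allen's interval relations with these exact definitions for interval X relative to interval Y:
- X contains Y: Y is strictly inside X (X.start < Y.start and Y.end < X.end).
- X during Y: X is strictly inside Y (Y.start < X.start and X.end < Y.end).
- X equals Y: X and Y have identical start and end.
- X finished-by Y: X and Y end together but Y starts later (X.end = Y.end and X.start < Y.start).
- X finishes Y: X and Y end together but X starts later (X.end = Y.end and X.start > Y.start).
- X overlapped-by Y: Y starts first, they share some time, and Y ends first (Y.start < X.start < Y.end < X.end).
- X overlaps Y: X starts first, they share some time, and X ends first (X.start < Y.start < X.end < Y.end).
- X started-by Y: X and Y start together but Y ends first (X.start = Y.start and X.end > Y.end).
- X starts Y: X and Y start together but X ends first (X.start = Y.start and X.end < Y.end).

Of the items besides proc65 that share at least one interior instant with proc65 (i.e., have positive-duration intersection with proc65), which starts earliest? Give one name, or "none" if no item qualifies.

proc64

Target proc65 = [11:25, 15:30].
proc54 [07:00, 08:50] → before → excluded.
proc55 [09:25, 17:10] → contains → candidate.
proc56 [13:00, 17:30] → overlapped-by → candidate.
proc57 [13:45, 17:05] → overlapped-by → candidate.
proc58 [06:10, 06:30] → before → excluded.
proc59 [11:25, 18:35] → started-by → candidate.
proc60 [19:55, 21:45] → after → excluded.
proc61 [13:15, 14:40] → during → candidate.
proc62 [15:00, 18:15] → overlapped-by → candidate.
proc63 [12:40, 15:30] → finishes → candidate.
proc64 [08:55, 13:20] → overlaps → candidate.
proc66 [11:10, 14:50] → overlaps → candidate.
proc67 [07:00, 07:20] → before → excluded.
Among candidates, earliest start is 08:55 → proc64.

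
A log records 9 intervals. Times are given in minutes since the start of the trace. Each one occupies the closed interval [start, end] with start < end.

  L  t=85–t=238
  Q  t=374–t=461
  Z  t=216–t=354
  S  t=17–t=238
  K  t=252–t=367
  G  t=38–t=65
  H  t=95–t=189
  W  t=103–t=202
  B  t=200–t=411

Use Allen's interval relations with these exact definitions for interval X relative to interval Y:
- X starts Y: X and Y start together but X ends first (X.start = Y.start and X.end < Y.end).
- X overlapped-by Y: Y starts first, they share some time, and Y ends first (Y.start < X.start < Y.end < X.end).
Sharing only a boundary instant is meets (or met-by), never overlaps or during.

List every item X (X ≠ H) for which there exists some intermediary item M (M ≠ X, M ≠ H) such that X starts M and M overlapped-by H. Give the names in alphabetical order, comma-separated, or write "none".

Target H = [t=95, t=189].
Intermediaries M with M overlapped-by H: W.
Via W — items with X starts W: none.
Union: none.

none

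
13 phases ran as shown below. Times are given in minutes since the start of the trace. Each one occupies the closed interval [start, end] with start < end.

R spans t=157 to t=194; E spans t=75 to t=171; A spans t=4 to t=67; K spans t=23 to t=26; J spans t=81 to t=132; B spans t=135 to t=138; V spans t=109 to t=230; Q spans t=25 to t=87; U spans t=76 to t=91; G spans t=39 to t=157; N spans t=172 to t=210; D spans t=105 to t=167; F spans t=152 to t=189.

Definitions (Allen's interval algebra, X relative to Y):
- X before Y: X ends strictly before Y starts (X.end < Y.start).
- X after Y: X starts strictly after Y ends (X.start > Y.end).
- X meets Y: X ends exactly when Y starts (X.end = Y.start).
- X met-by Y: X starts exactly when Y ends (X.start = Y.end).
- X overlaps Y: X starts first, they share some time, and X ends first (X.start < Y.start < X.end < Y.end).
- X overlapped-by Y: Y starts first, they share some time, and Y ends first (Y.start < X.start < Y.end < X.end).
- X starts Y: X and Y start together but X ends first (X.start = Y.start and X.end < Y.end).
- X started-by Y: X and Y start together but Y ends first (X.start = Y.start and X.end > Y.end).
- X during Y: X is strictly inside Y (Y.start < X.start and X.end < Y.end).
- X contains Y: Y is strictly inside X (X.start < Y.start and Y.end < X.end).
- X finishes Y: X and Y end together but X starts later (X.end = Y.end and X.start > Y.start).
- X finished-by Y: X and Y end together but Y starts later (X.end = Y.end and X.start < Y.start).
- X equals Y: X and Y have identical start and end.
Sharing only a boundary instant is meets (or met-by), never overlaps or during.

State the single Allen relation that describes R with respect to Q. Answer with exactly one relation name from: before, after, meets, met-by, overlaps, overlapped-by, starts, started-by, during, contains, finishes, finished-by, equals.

R = [t=157, t=194]; Q = [t=25, t=87].
Compare endpoints: R.start > Q.start, R.start > Q.end, R.end > Q.start, R.end > Q.end.
That pattern is 'after'.

after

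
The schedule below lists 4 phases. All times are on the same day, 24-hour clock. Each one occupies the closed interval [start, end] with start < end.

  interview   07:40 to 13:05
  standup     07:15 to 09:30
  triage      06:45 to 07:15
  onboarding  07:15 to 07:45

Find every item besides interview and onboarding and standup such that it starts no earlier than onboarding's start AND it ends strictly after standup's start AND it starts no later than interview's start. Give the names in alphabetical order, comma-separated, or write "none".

none

Conditions: its start is no earlier than onboarding's start (X.start >= 07:15) AND its end is strictly after standup's start (X.end > 07:15) AND its start is no later than interview's start (X.start <= 07:40).
triage: start 06:45 >= 07:15? ✗; end 07:15 > 07:15? ✗; start 06:45 <= 07:40? ✓ → no.
Result: none.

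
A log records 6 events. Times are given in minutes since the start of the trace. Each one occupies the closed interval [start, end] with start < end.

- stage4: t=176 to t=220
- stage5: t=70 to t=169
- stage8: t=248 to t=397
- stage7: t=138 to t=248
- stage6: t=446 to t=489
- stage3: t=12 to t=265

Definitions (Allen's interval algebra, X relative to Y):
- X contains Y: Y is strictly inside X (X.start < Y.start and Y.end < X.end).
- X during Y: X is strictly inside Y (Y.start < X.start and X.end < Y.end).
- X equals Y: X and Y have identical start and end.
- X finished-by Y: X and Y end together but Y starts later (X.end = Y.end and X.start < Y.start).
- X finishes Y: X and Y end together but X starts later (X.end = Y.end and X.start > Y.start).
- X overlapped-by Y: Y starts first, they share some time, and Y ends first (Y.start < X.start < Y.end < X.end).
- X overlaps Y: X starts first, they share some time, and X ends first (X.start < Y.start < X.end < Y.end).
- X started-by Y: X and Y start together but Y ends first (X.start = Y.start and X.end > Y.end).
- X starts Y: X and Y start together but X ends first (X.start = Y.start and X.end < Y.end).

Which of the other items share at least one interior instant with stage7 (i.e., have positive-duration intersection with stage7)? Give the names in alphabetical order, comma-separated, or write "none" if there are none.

stage3, stage4, stage5

Target stage7 = [t=138, t=248].
stage3 [t=12, t=265] → contains → yes.
stage4 [t=176, t=220] → during → yes.
stage5 [t=70, t=169] → overlaps → yes.
stage6 [t=446, t=489] → after → no.
stage8 [t=248, t=397] → met-by → no.
Result: stage3, stage4, stage5.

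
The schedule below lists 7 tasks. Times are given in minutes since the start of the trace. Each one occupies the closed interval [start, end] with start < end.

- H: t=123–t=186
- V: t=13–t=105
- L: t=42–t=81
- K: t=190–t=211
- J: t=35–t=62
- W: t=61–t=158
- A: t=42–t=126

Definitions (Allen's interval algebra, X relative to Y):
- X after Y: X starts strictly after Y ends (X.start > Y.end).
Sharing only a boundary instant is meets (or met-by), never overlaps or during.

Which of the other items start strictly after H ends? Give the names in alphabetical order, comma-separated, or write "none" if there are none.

Target H = [t=123, t=186].
A [t=42, t=126] → overlaps → no.
J [t=35, t=62] → before → no.
K [t=190, t=211] → after → yes.
L [t=42, t=81] → before → no.
V [t=13, t=105] → before → no.
W [t=61, t=158] → overlaps → no.
Result: K.

K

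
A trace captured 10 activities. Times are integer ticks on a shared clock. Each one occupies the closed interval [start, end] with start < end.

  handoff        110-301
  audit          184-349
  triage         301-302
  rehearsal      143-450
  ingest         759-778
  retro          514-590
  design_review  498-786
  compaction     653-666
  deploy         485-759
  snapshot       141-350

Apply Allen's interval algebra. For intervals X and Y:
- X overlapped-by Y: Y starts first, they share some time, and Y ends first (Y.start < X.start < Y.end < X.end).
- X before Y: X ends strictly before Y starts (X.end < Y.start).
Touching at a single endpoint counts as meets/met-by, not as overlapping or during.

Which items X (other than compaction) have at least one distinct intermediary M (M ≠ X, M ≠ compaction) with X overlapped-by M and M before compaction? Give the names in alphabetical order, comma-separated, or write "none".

audit, rehearsal, snapshot

Target compaction = [653, 666].
Intermediaries M with M before compaction: audit, handoff, rehearsal, retro, snapshot, triage.
Via audit — items with X overlapped-by audit: none.
Via handoff — items with X overlapped-by handoff: audit, rehearsal, snapshot.
Via rehearsal — items with X overlapped-by rehearsal: none.
Via retro — items with X overlapped-by retro: none.
Via snapshot — items with X overlapped-by snapshot: rehearsal.
Via triage — items with X overlapped-by triage: none.
Union: audit, rehearsal, snapshot.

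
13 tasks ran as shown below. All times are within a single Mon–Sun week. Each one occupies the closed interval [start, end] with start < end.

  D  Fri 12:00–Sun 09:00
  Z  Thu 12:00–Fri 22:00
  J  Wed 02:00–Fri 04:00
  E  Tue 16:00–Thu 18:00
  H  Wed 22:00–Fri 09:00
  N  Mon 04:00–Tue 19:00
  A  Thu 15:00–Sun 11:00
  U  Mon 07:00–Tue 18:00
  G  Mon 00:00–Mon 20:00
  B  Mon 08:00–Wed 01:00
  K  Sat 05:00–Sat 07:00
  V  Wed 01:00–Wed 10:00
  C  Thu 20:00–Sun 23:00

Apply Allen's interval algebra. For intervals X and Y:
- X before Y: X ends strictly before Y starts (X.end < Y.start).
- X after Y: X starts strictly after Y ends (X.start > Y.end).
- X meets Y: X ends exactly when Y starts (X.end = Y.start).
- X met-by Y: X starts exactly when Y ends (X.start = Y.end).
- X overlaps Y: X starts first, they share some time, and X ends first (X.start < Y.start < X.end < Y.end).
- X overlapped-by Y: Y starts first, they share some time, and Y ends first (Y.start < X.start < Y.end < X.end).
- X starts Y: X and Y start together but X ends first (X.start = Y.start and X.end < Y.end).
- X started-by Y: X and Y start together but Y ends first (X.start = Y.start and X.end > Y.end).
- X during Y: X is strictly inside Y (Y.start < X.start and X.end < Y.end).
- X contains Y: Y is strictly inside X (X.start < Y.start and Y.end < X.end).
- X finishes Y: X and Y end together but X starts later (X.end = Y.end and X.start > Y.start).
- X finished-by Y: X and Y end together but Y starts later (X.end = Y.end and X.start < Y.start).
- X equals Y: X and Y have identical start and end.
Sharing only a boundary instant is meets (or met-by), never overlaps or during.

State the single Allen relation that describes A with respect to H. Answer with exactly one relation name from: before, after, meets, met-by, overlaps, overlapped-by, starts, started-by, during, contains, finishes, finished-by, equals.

A = [Thu 15:00, Sun 11:00]; H = [Wed 22:00, Fri 09:00].
Compare endpoints: A.start > H.start, A.start < H.end, A.end > H.start, A.end > H.end.
That pattern is 'overlapped-by'.

overlapped-by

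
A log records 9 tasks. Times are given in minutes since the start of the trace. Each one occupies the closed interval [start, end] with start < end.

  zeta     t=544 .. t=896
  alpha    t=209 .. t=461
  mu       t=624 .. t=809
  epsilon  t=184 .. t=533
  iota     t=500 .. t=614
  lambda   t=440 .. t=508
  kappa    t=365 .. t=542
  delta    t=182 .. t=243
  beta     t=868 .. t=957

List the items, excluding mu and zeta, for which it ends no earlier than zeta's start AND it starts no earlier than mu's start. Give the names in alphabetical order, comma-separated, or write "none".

Conditions: its end is no earlier than zeta's start (X.end >= t=544) AND its start is no earlier than mu's start (X.start >= t=624).
alpha: end t=461 >= t=544? ✗; start t=209 >= t=624? ✗ → no.
beta: end t=957 >= t=544? ✓; start t=868 >= t=624? ✓ → yes.
delta: end t=243 >= t=544? ✗; start t=182 >= t=624? ✗ → no.
epsilon: end t=533 >= t=544? ✗; start t=184 >= t=624? ✗ → no.
iota: end t=614 >= t=544? ✓; start t=500 >= t=624? ✗ → no.
kappa: end t=542 >= t=544? ✗; start t=365 >= t=624? ✗ → no.
lambda: end t=508 >= t=544? ✗; start t=440 >= t=624? ✗ → no.
Result: beta.

beta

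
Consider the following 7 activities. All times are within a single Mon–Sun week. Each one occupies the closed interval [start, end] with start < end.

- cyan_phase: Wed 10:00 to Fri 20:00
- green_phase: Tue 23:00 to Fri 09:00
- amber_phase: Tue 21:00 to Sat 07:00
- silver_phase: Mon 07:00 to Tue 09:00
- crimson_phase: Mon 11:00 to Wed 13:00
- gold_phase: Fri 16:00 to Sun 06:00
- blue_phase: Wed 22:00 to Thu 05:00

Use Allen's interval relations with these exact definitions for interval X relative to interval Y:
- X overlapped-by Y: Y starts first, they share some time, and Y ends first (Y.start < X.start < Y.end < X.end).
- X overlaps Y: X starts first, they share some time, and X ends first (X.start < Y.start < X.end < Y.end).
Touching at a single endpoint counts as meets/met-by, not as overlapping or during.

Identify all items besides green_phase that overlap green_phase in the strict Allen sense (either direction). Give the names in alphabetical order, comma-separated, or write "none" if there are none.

Target green_phase = [Tue 23:00, Fri 09:00].
amber_phase [Tue 21:00, Sat 07:00] → contains → no.
blue_phase [Wed 22:00, Thu 05:00] → during → no.
crimson_phase [Mon 11:00, Wed 13:00] → overlaps → yes.
cyan_phase [Wed 10:00, Fri 20:00] → overlapped-by → yes.
gold_phase [Fri 16:00, Sun 06:00] → after → no.
silver_phase [Mon 07:00, Tue 09:00] → before → no.
Result: crimson_phase, cyan_phase.

crimson_phase, cyan_phase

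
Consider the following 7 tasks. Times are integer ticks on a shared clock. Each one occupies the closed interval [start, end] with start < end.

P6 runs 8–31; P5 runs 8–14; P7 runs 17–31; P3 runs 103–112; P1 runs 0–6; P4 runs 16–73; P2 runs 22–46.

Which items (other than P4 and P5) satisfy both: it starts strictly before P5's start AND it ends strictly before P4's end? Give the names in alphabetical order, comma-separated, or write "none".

P1

Conditions: its start is strictly before P5's start (X.start < 8) AND its end is strictly before P4's end (X.end < 73).
P1: start 0 < 8? ✓; end 6 < 73? ✓ → yes.
P2: start 22 < 8? ✗; end 46 < 73? ✓ → no.
P3: start 103 < 8? ✗; end 112 < 73? ✗ → no.
P6: start 8 < 8? ✗; end 31 < 73? ✓ → no.
P7: start 17 < 8? ✗; end 31 < 73? ✓ → no.
Result: P1.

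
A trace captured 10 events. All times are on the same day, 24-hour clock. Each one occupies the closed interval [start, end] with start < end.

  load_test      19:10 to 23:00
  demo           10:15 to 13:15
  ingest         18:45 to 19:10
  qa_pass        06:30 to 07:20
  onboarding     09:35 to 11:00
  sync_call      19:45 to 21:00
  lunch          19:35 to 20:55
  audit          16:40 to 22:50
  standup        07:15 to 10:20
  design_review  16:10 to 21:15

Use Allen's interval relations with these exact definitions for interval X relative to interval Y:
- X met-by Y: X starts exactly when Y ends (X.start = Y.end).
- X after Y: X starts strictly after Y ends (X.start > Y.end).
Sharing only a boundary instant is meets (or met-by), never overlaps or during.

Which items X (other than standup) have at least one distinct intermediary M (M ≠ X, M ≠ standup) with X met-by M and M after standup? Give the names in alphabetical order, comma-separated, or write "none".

Target standup = [07:15, 10:20].
Intermediaries M with M after standup: audit, design_review, ingest, load_test, lunch, sync_call.
Via audit — items with X met-by audit: none.
Via design_review — items with X met-by design_review: none.
Via ingest — items with X met-by ingest: load_test.
Via load_test — items with X met-by load_test: none.
Via lunch — items with X met-by lunch: none.
Via sync_call — items with X met-by sync_call: none.
Union: load_test.

load_test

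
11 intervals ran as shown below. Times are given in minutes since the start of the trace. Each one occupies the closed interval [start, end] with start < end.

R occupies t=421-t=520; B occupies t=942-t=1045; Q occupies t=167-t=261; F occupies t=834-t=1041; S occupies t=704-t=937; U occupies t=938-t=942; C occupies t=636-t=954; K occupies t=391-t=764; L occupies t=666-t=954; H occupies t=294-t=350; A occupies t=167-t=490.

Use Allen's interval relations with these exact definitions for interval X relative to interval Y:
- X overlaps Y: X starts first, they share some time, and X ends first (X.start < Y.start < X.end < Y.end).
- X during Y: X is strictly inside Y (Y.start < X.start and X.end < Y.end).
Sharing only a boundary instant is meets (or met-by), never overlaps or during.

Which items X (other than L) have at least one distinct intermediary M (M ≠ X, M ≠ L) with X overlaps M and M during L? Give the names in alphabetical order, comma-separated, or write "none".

Target L = [t=666, t=954].
Intermediaries M with M during L: S, U.
Via S — items with X overlaps S: K.
Via U — items with X overlaps U: none.
Union: K.

K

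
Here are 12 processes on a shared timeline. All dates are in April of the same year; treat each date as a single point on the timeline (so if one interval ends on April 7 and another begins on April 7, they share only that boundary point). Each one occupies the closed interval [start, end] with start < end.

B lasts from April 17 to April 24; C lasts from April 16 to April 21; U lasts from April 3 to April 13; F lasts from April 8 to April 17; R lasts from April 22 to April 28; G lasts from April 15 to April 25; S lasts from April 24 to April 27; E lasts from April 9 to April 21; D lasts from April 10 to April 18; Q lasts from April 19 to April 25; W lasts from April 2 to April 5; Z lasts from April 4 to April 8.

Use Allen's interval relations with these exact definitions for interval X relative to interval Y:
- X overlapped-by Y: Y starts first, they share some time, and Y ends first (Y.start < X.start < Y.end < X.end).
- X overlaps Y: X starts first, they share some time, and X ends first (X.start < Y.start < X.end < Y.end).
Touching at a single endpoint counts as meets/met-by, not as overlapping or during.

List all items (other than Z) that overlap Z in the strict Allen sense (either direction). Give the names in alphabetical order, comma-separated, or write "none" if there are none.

W

Target Z = [April 4, April 8].
B [April 17, April 24] → after → no.
C [April 16, April 21] → after → no.
D [April 10, April 18] → after → no.
E [April 9, April 21] → after → no.
F [April 8, April 17] → met-by → no.
G [April 15, April 25] → after → no.
Q [April 19, April 25] → after → no.
R [April 22, April 28] → after → no.
S [April 24, April 27] → after → no.
U [April 3, April 13] → contains → no.
W [April 2, April 5] → overlaps → yes.
Result: W.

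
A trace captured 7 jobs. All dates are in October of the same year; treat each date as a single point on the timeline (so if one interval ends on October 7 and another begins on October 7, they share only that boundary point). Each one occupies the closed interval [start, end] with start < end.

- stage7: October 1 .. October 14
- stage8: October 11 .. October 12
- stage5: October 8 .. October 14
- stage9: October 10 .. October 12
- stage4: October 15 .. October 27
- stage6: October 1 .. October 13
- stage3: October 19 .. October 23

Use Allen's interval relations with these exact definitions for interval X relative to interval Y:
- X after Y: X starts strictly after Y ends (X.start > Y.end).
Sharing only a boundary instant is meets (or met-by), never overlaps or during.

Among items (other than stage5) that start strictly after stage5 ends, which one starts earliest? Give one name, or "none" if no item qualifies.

stage4

Target stage5 = [October 8, October 14].
stage3 [October 19, October 23] → after → candidate.
stage4 [October 15, October 27] → after → candidate.
stage6 [October 1, October 13] → overlaps → excluded.
stage7 [October 1, October 14] → finished-by → excluded.
stage8 [October 11, October 12] → during → excluded.
stage9 [October 10, October 12] → during → excluded.
Among candidates, earliest start is October 15 → stage4.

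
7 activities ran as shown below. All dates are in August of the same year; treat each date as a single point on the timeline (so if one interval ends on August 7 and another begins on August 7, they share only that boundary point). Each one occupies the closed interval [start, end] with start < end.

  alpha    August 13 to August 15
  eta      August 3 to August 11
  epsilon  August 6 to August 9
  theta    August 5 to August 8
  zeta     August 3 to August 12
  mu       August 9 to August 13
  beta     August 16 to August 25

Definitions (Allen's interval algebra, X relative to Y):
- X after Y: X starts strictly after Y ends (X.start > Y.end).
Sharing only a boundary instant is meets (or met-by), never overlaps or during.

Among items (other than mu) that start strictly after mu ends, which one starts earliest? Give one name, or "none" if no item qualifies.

Target mu = [August 9, August 13].
alpha [August 13, August 15] → met-by → excluded.
beta [August 16, August 25] → after → candidate.
epsilon [August 6, August 9] → meets → excluded.
eta [August 3, August 11] → overlaps → excluded.
theta [August 5, August 8] → before → excluded.
zeta [August 3, August 12] → overlaps → excluded.
Among candidates, earliest start is August 16 → beta.

beta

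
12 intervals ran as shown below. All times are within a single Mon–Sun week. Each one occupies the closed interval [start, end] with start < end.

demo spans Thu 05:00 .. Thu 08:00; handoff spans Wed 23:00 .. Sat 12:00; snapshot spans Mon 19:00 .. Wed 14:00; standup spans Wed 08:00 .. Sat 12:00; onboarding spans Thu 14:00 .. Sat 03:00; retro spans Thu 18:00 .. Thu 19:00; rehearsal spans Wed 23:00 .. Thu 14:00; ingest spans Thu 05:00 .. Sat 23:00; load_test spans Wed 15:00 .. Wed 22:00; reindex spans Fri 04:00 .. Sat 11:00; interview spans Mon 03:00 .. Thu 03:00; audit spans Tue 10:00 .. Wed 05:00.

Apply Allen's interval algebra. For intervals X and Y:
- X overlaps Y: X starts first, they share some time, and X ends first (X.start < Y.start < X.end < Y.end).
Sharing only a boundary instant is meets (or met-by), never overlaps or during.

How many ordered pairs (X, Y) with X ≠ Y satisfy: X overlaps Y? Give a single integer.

8

Checking all 132 ordered pairs for relation 'overlaps'; matching pairs in alphabetical order:
(handoff, ingest): handoff overlaps ingest ✓
(interview, handoff): interview overlaps handoff ✓
(interview, rehearsal): interview overlaps rehearsal ✓
(interview, standup): interview overlaps standup ✓
(onboarding, reindex): onboarding overlaps reindex ✓
(rehearsal, ingest): rehearsal overlaps ingest ✓
(snapshot, standup): snapshot overlaps standup ✓
(standup, ingest): standup overlaps ingest ✓
Count: 8.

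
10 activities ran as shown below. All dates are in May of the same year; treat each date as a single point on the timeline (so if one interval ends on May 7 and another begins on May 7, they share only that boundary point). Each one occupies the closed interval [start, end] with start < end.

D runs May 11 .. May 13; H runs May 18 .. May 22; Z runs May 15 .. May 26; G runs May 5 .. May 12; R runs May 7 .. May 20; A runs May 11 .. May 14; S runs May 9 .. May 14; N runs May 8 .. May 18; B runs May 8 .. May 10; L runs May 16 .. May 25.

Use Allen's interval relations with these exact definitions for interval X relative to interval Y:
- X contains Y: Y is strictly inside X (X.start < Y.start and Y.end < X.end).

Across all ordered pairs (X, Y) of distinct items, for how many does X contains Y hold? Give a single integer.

13

Checking all 90 ordered pairs for relation 'contains'; matching pairs in alphabetical order:
(G, B): G contains B ✓
(L, H): L contains H ✓
(N, A): N contains A ✓
(N, D): N contains D ✓
(N, S): N contains S ✓
(R, A): R contains A ✓
(R, B): R contains B ✓
(R, D): R contains D ✓
(R, N): R contains N ✓
(R, S): R contains S ✓
(S, D): S contains D ✓
(Z, H): Z contains H ✓
(Z, L): Z contains L ✓
Count: 13.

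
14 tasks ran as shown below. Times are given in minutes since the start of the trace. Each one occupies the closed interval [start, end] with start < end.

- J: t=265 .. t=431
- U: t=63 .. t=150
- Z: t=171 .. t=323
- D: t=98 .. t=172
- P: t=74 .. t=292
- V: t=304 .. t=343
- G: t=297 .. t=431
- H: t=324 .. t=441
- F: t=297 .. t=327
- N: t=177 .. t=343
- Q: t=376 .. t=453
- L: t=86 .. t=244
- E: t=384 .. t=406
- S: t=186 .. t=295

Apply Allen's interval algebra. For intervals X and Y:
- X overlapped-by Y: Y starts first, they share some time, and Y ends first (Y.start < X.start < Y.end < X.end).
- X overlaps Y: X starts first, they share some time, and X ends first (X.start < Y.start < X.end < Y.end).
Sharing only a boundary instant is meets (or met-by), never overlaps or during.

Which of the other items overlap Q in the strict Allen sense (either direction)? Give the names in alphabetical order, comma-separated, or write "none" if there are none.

Target Q = [t=376, t=453].
D [t=98, t=172] → before → no.
E [t=384, t=406] → during → no.
F [t=297, t=327] → before → no.
G [t=297, t=431] → overlaps → yes.
H [t=324, t=441] → overlaps → yes.
J [t=265, t=431] → overlaps → yes.
L [t=86, t=244] → before → no.
N [t=177, t=343] → before → no.
P [t=74, t=292] → before → no.
S [t=186, t=295] → before → no.
U [t=63, t=150] → before → no.
V [t=304, t=343] → before → no.
Z [t=171, t=323] → before → no.
Result: G, H, J.

G, H, J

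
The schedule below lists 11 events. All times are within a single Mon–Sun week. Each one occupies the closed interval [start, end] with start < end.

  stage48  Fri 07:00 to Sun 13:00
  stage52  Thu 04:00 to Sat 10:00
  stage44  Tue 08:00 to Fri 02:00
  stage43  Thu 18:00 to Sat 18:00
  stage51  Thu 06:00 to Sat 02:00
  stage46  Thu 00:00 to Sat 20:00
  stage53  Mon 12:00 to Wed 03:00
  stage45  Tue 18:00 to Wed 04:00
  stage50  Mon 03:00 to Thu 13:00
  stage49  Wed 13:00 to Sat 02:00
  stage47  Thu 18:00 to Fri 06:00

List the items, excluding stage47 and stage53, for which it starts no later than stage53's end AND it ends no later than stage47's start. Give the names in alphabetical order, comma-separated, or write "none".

stage45, stage50

Conditions: its start is no later than stage53's end (X.start <= Wed 03:00) AND its end is no later than stage47's start (X.end <= Thu 18:00).
stage43: start Thu 18:00 <= Wed 03:00? ✗; end Sat 18:00 <= Thu 18:00? ✗ → no.
stage44: start Tue 08:00 <= Wed 03:00? ✓; end Fri 02:00 <= Thu 18:00? ✗ → no.
stage45: start Tue 18:00 <= Wed 03:00? ✓; end Wed 04:00 <= Thu 18:00? ✓ → yes.
stage46: start Thu 00:00 <= Wed 03:00? ✗; end Sat 20:00 <= Thu 18:00? ✗ → no.
stage48: start Fri 07:00 <= Wed 03:00? ✗; end Sun 13:00 <= Thu 18:00? ✗ → no.
stage49: start Wed 13:00 <= Wed 03:00? ✗; end Sat 02:00 <= Thu 18:00? ✗ → no.
stage50: start Mon 03:00 <= Wed 03:00? ✓; end Thu 13:00 <= Thu 18:00? ✓ → yes.
stage51: start Thu 06:00 <= Wed 03:00? ✗; end Sat 02:00 <= Thu 18:00? ✗ → no.
stage52: start Thu 04:00 <= Wed 03:00? ✗; end Sat 10:00 <= Thu 18:00? ✗ → no.
Result: stage45, stage50.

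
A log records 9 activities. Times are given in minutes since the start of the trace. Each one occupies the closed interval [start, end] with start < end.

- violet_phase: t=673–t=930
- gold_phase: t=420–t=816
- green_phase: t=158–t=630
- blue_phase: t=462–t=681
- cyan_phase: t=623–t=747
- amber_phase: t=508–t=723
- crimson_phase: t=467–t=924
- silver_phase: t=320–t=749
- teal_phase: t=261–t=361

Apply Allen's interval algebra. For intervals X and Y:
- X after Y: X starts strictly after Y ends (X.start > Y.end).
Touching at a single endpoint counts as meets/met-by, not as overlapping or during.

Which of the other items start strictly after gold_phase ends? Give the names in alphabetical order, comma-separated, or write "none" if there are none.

none

Target gold_phase = [t=420, t=816].
amber_phase [t=508, t=723] → during → no.
blue_phase [t=462, t=681] → during → no.
crimson_phase [t=467, t=924] → overlapped-by → no.
cyan_phase [t=623, t=747] → during → no.
green_phase [t=158, t=630] → overlaps → no.
silver_phase [t=320, t=749] → overlaps → no.
teal_phase [t=261, t=361] → before → no.
violet_phase [t=673, t=930] → overlapped-by → no.
Result: none.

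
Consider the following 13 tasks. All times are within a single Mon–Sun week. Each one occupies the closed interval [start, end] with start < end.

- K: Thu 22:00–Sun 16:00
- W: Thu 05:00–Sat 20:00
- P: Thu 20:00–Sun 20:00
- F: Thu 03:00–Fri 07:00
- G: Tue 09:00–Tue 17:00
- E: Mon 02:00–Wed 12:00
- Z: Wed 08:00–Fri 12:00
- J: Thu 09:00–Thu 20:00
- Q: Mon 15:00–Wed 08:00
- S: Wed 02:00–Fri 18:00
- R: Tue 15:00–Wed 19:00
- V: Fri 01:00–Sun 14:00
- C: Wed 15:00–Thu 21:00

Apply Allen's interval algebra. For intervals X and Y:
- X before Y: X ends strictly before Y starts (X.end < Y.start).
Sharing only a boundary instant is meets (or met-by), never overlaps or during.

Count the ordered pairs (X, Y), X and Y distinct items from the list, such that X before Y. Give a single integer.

Checking all 156 ordered pairs for relation 'before'; matching pairs in alphabetical order:
(C, K): C before K ✓
(C, V): C before V ✓
(E, C): E before C ✓
(E, F): E before F ✓
(E, J): E before J ✓
(E, K): E before K ✓
(E, P): E before P ✓
(E, V): E before V ✓
(E, W): E before W ✓
(G, C): G before C ✓
(G, F): G before F ✓
(G, J): G before J ✓
(G, K): G before K ✓
(G, P): G before P ✓
(G, S): G before S ✓
(G, V): G before V ✓
(G, W): G before W ✓
(G, Z): G before Z ✓
(J, K): J before K ✓
(J, V): J before V ✓
(Q, C): Q before C ✓
(Q, F): Q before F ✓
(Q, J): Q before J ✓
(Q, K): Q before K ✓
... plus 9 further pairs not listed.
Count: 33.

33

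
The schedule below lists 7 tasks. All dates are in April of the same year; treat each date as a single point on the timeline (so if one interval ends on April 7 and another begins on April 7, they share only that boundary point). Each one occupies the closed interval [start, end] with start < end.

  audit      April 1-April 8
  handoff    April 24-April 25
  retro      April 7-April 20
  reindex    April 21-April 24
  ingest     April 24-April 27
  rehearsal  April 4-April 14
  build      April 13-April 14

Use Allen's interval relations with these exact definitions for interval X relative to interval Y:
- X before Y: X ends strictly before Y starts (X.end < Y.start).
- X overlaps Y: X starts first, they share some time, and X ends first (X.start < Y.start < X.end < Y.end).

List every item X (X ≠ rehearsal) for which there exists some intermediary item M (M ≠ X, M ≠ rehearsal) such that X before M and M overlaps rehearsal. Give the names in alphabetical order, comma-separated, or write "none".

Target rehearsal = [April 4, April 14].
Intermediaries M with M overlaps rehearsal: audit.
Via audit — items with X before audit: none.
Union: none.

none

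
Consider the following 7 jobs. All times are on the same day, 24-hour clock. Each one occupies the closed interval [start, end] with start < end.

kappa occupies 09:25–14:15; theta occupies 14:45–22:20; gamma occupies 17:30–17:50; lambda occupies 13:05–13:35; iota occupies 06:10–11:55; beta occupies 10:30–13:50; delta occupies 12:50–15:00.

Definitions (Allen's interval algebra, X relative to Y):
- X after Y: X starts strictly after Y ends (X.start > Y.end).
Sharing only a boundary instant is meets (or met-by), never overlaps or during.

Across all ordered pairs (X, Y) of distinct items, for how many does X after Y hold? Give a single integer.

Checking all 42 ordered pairs for relation 'after'; matching pairs in alphabetical order:
(delta, iota): delta after iota ✓
(gamma, beta): gamma after beta ✓
(gamma, delta): gamma after delta ✓
(gamma, iota): gamma after iota ✓
(gamma, kappa): gamma after kappa ✓
(gamma, lambda): gamma after lambda ✓
(lambda, iota): lambda after iota ✓
(theta, beta): theta after beta ✓
(theta, iota): theta after iota ✓
(theta, kappa): theta after kappa ✓
(theta, lambda): theta after lambda ✓
Count: 11.

11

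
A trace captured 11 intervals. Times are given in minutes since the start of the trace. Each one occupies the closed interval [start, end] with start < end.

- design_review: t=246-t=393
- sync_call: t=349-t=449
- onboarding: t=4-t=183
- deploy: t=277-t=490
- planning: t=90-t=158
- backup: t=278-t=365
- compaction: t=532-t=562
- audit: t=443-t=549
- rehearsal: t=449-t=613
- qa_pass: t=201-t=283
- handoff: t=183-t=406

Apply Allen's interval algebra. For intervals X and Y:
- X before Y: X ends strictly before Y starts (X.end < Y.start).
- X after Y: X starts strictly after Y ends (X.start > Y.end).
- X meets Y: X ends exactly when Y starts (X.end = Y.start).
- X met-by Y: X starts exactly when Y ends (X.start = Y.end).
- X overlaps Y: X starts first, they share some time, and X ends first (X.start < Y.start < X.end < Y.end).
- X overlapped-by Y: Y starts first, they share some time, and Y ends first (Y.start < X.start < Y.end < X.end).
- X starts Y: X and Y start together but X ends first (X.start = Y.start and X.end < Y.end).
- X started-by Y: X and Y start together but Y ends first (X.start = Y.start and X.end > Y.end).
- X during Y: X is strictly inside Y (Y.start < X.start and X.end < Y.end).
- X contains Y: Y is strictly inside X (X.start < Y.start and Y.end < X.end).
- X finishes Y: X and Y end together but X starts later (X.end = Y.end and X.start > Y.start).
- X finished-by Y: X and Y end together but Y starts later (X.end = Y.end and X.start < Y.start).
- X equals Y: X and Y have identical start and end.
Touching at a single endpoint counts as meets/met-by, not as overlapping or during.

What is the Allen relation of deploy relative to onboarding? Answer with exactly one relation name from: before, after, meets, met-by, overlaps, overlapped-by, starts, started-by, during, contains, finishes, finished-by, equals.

deploy = [t=277, t=490]; onboarding = [t=4, t=183].
Compare endpoints: deploy.start > onboarding.start, deploy.start > onboarding.end, deploy.end > onboarding.start, deploy.end > onboarding.end.
That pattern is 'after'.

after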